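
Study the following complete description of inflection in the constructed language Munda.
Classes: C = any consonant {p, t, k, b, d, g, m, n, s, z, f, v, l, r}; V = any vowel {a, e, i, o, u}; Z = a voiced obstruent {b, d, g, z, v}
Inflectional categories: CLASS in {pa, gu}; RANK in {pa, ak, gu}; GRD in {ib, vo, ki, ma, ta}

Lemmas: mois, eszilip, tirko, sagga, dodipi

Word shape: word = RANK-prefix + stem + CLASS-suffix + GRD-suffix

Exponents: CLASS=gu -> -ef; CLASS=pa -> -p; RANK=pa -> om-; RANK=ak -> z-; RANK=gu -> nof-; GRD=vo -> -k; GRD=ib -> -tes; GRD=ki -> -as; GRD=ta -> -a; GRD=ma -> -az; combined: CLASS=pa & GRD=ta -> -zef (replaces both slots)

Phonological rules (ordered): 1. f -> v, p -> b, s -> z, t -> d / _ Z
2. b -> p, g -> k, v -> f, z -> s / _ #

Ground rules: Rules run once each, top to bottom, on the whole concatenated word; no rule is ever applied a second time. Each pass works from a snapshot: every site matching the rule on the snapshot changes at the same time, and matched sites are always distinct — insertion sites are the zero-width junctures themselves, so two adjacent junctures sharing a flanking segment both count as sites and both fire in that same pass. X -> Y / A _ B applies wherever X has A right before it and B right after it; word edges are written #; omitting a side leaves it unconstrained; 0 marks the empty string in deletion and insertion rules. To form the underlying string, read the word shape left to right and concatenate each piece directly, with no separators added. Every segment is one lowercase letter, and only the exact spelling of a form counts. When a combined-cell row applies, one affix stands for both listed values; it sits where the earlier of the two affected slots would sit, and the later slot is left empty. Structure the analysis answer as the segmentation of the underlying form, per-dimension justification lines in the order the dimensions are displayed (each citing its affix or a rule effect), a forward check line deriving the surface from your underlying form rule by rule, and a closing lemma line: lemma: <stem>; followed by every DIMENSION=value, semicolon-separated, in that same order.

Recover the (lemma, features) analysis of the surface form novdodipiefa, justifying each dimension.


underlying: nof-dodipi-ef-a
CLASS=gu - signalled by the affix -ef
RANK=gu - signalled by the affix nof-
GRD=ta - signalled by the affix -a
check: nofdodipiefa -> novdodipiefa -> novdodipiefa
lemma: dodipi; CLASS=gu; RANK=gu; GRD=ta


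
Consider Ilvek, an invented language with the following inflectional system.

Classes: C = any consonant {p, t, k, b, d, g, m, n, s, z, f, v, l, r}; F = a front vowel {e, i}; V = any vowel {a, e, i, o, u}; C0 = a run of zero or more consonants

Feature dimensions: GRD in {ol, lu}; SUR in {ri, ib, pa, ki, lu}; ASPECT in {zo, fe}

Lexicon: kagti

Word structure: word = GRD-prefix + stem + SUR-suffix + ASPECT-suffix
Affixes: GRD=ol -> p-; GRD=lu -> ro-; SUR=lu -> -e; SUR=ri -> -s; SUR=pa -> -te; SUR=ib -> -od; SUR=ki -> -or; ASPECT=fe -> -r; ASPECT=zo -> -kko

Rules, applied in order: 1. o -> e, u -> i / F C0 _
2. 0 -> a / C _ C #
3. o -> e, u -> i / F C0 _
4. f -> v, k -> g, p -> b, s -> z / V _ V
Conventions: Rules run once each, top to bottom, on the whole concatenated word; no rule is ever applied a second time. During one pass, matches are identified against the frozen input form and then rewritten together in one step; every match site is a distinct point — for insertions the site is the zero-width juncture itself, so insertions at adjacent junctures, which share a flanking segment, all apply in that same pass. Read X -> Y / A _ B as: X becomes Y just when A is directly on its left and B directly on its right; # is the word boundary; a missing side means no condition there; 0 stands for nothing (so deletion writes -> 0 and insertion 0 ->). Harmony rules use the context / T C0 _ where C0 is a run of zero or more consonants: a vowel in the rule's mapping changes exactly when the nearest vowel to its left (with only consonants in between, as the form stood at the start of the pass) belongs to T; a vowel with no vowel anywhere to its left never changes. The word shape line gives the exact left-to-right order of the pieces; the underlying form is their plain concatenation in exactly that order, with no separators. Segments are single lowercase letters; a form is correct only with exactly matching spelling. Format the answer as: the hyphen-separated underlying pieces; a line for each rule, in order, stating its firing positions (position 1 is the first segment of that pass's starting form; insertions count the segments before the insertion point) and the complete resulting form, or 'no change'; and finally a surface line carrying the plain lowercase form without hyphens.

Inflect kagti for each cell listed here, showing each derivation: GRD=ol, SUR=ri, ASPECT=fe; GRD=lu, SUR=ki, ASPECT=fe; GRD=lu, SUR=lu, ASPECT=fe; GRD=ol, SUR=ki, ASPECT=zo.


cell GRD=ol, SUR=ri, ASPECT=fe:
underlying: p-kagti-s-r
1. o -> e, u -> i / F C0 _: no change
2. 0 -> a / C _ C #: inserts after position(s) 7: pkagtisar
3. o -> e, u -> i / F C0 _: no change
4. f -> v, k -> g, p -> b, s -> z / V _ V: fires at position(s) 7: pkagtizar
surface: pkagtizar

cell GRD=lu, SUR=ki, ASPECT=fe:
underlying: ro-kagti-or-r
1. o -> e, u -> i / F C0 _: fires at position(s) 8: rokagtierr
2. 0 -> a / C _ C #: inserts after position(s) 9: rokagtierar
3. o -> e, u -> i / F C0 _: no change
4. f -> v, k -> g, p -> b, s -> z / V _ V: fires at position(s) 3: rogagtierar
surface: rogagtierar

cell GRD=lu, SUR=lu, ASPECT=fe:
underlying: ro-kagti-e-r
1. o -> e, u -> i / F C0 _: no change
2. 0 -> a / C _ C #: no change
3. o -> e, u -> i / F C0 _: no change
4. f -> v, k -> g, p -> b, s -> z / V _ V: fires at position(s) 3: rogagtier
surface: rogagtier

cell GRD=ol, SUR=ki, ASPECT=zo:
underlying: p-kagti-or-kko
1. o -> e, u -> i / F C0 _: fires at position(s) 7: pkagtierkko
2. 0 -> a / C _ C #: no change
3. o -> e, u -> i / F C0 _: fires at position(s) 11: pkagtierkke
4. f -> v, k -> g, p -> b, s -> z / V _ V: no change
surface: pkagtierkke


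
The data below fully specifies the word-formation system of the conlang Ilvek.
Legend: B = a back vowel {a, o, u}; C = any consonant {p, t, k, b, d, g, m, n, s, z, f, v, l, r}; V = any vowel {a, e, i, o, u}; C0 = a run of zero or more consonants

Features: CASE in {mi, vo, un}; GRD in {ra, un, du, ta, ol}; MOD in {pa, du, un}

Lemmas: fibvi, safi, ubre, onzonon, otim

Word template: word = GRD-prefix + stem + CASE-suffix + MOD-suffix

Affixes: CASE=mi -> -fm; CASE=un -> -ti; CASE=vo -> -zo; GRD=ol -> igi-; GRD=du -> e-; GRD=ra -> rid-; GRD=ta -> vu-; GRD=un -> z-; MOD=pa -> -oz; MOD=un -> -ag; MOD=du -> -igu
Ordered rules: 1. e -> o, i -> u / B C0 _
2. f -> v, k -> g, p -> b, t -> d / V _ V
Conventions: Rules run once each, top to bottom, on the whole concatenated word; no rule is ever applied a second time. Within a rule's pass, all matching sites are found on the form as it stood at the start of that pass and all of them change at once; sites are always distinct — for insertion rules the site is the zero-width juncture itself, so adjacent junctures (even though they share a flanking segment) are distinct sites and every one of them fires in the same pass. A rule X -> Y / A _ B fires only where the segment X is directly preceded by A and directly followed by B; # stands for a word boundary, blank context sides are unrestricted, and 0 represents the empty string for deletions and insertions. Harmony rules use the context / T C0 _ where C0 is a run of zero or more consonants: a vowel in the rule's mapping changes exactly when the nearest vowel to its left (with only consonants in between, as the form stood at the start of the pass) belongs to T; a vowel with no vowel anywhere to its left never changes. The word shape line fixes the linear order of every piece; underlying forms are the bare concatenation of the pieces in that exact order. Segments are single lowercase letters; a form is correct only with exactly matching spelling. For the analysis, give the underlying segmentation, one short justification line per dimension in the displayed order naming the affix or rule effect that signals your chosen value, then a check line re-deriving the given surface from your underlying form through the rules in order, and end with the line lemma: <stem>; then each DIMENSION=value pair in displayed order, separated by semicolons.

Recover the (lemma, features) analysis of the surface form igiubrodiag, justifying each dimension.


underlying: igi-ubre-ti-ag
CASE=un - signalled by the affix -ti
GRD=ol - signalled by the affix igi-
MOD=un - signalled by the affix -ag
check: igiubretiag -> igiubrotiag -> igiubrodiag
lemma: ubre; CASE=un; GRD=ol; MOD=un


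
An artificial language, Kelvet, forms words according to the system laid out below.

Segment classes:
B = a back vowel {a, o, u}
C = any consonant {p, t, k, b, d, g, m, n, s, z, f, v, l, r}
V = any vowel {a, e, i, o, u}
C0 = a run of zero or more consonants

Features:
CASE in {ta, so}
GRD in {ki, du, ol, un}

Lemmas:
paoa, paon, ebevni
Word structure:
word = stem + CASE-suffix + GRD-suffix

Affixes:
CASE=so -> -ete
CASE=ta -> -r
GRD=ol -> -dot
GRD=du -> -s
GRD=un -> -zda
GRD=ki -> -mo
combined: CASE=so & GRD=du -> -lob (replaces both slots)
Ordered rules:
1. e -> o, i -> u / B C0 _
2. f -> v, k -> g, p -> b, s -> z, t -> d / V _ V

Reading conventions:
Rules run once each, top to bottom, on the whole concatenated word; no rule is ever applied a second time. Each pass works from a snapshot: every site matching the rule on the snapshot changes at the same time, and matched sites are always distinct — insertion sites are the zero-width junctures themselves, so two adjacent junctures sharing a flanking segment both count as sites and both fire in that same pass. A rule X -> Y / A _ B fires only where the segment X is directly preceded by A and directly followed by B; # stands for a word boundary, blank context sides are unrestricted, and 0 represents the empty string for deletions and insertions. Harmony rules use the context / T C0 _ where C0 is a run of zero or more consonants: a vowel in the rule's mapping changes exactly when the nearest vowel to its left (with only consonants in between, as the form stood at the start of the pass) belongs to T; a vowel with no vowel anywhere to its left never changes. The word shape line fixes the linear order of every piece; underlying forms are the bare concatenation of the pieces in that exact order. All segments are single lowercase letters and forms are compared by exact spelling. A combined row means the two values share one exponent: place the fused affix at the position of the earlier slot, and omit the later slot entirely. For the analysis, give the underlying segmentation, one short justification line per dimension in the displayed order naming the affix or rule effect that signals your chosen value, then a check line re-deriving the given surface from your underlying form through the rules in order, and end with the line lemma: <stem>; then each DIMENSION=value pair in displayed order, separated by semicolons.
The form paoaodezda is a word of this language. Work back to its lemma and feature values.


underlying: paoa-ete-zda
CASE=so - signalled by the affix -ete
GRD=un - signalled by the affix -zda
check: paoaetezda -> paoaotezda -> paoaodezda
lemma: paoa; CASE=so; GRD=un


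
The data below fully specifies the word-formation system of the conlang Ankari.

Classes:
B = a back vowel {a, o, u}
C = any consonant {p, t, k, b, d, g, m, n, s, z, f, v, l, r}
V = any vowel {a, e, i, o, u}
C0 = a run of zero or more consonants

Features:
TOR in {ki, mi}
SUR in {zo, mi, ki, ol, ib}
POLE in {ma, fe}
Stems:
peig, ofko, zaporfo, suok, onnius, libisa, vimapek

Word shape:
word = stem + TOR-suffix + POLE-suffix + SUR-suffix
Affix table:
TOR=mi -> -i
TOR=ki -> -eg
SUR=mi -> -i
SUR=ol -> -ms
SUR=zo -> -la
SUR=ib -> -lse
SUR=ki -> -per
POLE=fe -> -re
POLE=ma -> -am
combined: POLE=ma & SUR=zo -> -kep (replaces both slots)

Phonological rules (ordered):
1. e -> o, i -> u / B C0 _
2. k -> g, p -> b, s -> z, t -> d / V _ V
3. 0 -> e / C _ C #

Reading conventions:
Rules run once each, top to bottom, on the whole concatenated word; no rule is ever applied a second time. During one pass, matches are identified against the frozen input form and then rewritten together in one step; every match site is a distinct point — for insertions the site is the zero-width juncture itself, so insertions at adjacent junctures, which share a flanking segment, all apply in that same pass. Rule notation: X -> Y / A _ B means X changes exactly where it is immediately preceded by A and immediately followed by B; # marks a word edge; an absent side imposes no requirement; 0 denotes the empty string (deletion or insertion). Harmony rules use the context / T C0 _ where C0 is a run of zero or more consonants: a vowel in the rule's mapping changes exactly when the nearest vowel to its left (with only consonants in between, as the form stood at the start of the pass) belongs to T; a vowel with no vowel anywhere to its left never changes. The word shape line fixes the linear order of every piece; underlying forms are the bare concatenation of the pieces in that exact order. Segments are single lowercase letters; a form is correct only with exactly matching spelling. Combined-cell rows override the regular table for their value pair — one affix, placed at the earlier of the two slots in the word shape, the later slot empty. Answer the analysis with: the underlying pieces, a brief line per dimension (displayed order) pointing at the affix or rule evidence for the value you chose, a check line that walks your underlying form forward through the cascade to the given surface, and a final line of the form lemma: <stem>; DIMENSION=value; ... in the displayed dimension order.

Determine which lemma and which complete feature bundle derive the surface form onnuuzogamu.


underlying: onnius-eg-am-i
TOR=ki - signalled by the affix -eg
SUR=mi - signalled by the affix -i
POLE=ma - signalled by the affix -am
check: onniusegami -> onnuusogamu -> onnuuzogamu -> onnuuzogamu
lemma: onnius; TOR=ki; SUR=mi; POLE=ma


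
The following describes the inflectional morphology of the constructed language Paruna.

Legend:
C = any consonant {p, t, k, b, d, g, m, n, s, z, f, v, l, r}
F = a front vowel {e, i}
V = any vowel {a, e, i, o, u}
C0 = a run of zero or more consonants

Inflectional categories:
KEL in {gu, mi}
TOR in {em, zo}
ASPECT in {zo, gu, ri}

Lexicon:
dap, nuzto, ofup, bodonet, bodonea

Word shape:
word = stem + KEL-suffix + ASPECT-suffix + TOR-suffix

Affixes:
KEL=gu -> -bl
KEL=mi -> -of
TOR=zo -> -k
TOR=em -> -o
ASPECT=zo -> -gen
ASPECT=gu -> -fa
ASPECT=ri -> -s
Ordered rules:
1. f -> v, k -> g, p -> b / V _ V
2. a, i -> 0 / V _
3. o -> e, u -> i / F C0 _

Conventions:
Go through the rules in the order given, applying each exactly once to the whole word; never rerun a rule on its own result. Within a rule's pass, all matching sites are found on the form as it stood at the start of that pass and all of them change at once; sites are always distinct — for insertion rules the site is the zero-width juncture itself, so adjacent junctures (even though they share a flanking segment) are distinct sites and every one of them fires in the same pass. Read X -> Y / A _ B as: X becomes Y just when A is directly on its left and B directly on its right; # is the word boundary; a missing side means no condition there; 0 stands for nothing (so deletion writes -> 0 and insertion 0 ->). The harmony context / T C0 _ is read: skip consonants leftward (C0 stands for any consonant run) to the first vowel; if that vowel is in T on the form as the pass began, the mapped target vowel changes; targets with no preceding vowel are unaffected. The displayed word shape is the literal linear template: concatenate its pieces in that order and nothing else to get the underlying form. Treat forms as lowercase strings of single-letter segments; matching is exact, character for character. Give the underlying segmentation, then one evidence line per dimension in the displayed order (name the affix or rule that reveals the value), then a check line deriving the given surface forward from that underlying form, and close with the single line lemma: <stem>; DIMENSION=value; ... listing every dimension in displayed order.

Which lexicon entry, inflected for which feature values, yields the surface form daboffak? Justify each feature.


underlying: dap-of-fa-k
KEL=mi - signalled by the affix -of
TOR=zo - signalled by the affix -k
ASPECT=gu - signalled by the affix -fa
check: dapoffak -> daboffak -> daboffak -> daboffak
lemma: dap; KEL=mi; TOR=zo; ASPECT=gu


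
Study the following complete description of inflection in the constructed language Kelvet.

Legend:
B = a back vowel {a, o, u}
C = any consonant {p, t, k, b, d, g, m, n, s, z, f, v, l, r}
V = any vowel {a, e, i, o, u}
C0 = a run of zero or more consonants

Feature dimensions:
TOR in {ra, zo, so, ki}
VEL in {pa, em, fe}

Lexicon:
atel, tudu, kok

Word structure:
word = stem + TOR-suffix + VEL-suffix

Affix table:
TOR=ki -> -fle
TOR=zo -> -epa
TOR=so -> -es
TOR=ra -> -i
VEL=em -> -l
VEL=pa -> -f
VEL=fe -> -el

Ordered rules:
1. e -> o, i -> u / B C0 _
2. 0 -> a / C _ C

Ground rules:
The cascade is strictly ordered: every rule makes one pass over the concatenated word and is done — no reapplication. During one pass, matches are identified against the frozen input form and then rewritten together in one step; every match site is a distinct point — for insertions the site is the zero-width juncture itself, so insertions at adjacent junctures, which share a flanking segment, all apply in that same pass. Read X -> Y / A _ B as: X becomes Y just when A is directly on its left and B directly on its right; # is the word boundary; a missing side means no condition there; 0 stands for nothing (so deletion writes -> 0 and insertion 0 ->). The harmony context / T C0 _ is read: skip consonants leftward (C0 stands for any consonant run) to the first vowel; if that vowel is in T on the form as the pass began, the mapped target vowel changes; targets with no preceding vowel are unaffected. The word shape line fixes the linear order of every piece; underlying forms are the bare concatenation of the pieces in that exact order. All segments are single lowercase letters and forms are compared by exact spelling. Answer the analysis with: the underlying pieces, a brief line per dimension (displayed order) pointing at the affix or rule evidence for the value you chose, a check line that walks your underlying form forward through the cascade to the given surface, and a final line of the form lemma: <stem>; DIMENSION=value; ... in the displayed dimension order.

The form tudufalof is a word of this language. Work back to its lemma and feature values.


underlying: tudu-fle-f
TOR=ki - signalled by the affix -fle
VEL=pa - signalled by the affix -f
check: tuduflef -> tuduflof -> tudufalof
lemma: tudu; TOR=ki; VEL=pa


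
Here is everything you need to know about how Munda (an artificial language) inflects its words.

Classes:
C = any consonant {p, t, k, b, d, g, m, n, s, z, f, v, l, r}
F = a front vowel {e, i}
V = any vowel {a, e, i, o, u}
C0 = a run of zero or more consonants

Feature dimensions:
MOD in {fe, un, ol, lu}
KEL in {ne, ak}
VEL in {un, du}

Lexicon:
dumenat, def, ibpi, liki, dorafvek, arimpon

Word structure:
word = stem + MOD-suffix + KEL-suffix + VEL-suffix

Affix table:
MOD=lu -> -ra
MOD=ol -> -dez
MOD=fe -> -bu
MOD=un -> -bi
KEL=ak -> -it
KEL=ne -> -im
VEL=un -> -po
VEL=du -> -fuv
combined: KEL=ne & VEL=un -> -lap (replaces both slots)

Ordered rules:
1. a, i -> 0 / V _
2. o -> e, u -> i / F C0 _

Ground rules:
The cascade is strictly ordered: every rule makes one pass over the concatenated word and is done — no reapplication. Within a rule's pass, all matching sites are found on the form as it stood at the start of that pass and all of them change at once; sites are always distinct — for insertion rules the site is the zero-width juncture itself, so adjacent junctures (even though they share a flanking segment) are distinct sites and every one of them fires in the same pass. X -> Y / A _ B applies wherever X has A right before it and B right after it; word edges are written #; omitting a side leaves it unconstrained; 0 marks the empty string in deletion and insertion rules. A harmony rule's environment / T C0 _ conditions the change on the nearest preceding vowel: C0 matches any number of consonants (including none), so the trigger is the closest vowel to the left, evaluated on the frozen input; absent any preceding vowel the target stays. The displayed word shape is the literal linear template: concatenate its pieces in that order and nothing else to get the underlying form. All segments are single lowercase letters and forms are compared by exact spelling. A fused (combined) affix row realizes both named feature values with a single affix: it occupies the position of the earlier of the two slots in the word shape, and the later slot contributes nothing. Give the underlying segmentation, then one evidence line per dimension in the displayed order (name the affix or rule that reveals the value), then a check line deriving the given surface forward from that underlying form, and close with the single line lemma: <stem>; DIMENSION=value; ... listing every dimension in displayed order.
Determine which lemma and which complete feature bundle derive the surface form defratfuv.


underlying: def-ra-it-fuv
MOD=lu - signalled by the affix -ra
KEL=ak - signalled by the affix -it
VEL=du - signalled by the affix -fuv
check: defraitfuv -> defratfuv -> defratfuv
lemma: def; MOD=lu; KEL=ak; VEL=du


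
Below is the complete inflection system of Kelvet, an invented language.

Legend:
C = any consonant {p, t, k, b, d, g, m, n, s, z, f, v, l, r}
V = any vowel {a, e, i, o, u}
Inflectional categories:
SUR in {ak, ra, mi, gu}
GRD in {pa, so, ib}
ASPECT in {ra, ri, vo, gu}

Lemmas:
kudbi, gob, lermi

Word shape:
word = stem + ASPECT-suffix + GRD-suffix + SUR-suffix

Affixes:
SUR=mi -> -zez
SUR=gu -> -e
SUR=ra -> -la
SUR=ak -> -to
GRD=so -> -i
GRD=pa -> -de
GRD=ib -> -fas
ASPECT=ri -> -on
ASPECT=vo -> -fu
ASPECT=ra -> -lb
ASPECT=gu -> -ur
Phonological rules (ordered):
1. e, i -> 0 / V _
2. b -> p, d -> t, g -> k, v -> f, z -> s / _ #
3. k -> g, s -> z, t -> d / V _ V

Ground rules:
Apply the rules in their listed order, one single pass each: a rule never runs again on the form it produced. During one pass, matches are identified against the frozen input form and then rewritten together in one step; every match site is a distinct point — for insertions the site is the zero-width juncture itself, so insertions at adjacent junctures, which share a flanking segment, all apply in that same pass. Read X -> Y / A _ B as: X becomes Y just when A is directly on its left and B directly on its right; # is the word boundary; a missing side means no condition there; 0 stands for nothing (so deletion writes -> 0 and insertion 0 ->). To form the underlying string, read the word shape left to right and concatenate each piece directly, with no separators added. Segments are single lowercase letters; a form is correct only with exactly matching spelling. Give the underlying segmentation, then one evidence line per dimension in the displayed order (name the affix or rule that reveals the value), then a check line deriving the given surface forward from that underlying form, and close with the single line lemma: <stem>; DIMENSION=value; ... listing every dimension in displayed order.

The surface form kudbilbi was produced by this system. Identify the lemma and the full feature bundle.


underlying: kudbi-lb-i-e
SUR=gu - signalled by the affix -e
GRD=so - signalled by the affix -i
ASPECT=ra - signalled by the affix -lb
check: kudbilbie -> kudbilbi -> kudbilbi -> kudbilbi
lemma: kudbi; SUR=gu; GRD=so; ASPECT=ra


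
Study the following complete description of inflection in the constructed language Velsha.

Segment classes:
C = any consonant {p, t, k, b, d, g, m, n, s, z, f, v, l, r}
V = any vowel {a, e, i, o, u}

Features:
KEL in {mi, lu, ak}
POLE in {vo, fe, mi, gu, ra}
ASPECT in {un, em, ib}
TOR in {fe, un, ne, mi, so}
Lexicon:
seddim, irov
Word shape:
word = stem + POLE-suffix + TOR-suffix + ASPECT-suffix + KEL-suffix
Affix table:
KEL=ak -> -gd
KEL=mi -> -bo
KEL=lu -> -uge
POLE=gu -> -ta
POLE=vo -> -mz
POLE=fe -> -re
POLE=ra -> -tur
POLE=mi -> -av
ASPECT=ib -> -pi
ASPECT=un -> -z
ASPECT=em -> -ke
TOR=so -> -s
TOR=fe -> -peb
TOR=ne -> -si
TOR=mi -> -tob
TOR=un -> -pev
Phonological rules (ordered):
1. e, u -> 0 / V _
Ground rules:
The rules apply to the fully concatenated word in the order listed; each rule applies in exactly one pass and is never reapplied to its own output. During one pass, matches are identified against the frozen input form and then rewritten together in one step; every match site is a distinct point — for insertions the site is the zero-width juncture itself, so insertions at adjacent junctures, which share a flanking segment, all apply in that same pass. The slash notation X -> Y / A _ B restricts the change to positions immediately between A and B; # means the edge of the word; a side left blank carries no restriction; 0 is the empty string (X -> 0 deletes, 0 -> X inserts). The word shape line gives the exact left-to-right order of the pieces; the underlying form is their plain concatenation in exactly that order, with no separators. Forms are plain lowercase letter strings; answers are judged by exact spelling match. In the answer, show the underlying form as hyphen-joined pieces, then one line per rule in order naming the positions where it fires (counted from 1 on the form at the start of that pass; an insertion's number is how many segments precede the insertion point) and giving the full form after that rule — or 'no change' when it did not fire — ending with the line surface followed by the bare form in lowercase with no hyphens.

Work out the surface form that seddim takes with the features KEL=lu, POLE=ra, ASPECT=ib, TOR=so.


underlying: seddim-tur-s-pi-uge
1. e, u -> 0 / V _: fires at position(s) 13: seddimturspige
surface: seddimturspige


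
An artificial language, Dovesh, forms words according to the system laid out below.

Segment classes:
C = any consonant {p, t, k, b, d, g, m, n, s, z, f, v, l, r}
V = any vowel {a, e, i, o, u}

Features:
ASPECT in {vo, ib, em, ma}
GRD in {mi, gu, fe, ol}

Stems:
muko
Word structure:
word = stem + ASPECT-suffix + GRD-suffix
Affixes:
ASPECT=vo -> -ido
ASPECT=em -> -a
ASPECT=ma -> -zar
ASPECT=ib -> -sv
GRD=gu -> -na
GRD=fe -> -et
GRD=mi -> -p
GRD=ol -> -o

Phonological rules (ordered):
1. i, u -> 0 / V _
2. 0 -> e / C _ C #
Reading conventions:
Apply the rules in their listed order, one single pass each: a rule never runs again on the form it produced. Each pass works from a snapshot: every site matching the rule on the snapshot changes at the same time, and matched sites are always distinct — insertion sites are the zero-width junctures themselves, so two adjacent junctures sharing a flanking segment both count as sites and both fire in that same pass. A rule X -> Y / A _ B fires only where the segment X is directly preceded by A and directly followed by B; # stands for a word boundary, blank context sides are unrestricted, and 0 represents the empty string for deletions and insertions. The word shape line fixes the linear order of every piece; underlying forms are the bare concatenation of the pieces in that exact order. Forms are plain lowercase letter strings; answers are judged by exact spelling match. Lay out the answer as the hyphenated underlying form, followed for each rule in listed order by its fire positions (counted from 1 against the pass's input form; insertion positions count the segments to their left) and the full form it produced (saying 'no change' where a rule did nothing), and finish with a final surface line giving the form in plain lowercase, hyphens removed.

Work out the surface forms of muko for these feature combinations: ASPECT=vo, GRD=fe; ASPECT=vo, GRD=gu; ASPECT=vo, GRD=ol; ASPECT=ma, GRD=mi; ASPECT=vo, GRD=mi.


cell ASPECT=vo, GRD=fe:
underlying: muko-ido-et
1. i, u -> 0 / V _: fires at position(s) 5: mukodoet
2. 0 -> e / C _ C #: no change
surface: mukodoet

cell ASPECT=vo, GRD=gu:
underlying: muko-ido-na
1. i, u -> 0 / V _: fires at position(s) 5: mukodona
2. 0 -> e / C _ C #: no change
surface: mukodona

cell ASPECT=vo, GRD=ol:
underlying: muko-ido-o
1. i, u -> 0 / V _: fires at position(s) 5: mukodoo
2. 0 -> e / C _ C #: no change
surface: mukodoo

cell ASPECT=ma, GRD=mi:
underlying: muko-zar-p
1. i, u -> 0 / V _: no change
2. 0 -> e / C _ C #: inserts after position(s) 7: mukozarep
surface: mukozarep

cell ASPECT=vo, GRD=mi:
underlying: muko-ido-p
1. i, u -> 0 / V _: fires at position(s) 5: mukodop
2. 0 -> e / C _ C #: no change
surface: mukodop


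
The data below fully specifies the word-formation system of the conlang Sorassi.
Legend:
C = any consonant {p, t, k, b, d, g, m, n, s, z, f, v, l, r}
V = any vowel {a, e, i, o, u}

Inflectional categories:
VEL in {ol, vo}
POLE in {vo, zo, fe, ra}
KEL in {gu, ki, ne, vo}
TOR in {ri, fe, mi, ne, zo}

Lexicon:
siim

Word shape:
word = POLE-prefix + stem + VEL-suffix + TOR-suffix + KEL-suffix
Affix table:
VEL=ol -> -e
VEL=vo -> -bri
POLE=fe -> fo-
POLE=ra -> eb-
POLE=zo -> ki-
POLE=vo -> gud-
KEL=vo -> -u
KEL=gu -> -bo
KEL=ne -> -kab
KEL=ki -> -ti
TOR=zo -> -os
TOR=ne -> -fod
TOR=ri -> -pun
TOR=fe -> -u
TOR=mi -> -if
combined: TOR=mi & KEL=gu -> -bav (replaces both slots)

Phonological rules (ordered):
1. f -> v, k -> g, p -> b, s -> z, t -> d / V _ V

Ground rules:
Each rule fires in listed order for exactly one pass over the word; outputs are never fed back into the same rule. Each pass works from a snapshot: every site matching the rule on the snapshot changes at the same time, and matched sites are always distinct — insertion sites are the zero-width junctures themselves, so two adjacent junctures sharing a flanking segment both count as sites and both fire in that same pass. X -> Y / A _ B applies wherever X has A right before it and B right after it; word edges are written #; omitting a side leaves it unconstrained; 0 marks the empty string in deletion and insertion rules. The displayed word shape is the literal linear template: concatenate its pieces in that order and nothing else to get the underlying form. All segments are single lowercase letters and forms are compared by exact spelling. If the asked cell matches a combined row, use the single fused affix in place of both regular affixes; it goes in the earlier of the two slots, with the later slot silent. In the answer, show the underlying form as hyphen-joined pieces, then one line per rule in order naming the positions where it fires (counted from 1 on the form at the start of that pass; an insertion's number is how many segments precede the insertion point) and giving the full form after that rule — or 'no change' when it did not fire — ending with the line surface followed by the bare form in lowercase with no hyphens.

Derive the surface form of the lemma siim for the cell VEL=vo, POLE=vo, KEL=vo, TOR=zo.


underlying: gud-siim-bri-os-u
1. f -> v, k -> g, p -> b, s -> z, t -> d / V _ V: fires at position(s) 12: gudsiimbriozu
surface: gudsiimbriozu


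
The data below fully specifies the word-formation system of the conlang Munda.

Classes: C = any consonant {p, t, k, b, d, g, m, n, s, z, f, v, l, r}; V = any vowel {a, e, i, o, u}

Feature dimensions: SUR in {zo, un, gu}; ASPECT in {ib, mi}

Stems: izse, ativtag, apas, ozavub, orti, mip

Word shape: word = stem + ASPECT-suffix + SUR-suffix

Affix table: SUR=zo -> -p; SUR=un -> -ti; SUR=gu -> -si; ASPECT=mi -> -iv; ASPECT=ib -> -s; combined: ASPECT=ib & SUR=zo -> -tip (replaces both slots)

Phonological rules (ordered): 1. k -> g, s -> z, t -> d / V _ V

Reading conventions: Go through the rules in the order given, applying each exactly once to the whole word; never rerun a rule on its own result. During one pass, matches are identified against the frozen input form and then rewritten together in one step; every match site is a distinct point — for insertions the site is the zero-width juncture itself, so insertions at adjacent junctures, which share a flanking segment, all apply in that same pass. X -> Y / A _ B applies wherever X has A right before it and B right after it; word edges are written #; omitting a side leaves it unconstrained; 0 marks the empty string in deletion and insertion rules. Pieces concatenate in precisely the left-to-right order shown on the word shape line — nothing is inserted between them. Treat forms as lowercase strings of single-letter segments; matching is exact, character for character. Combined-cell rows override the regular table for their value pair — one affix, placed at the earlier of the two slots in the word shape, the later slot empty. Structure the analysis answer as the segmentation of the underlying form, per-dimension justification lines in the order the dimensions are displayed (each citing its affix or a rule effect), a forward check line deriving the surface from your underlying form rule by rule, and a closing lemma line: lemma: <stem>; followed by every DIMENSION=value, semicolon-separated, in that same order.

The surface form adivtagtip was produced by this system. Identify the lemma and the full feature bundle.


underlying: ativtag-tip
SUR=zo - signalled by the combined affix row
ASPECT=ib - signalled by the combined affix row
check: ativtagtip -> adivtagtip
lemma: ativtag; SUR=zo; ASPECT=ib


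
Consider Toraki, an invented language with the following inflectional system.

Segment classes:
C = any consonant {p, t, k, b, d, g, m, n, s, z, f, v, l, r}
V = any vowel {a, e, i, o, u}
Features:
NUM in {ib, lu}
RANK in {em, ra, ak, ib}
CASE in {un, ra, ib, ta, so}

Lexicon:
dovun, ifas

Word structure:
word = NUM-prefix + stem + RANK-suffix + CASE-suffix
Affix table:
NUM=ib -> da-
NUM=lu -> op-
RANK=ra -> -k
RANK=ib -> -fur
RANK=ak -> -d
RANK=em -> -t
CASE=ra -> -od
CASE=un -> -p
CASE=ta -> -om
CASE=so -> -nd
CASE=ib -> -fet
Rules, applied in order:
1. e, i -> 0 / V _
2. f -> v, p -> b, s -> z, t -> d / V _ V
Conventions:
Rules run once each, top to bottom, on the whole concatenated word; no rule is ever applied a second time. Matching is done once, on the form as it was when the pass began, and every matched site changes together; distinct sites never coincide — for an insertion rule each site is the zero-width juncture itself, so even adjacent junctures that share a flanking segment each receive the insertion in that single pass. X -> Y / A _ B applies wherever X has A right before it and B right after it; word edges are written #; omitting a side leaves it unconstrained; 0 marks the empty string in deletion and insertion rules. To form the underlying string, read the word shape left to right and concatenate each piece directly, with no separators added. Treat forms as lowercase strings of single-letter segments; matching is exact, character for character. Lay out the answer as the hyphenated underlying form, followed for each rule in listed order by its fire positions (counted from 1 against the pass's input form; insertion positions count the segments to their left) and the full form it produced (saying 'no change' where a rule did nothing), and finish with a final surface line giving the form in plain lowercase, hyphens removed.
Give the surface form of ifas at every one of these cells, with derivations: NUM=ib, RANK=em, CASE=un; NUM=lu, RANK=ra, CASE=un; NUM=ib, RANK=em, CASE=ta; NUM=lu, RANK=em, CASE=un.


cell NUM=ib, RANK=em, CASE=un:
underlying: da-ifas-t-p
1. e, i -> 0 / V _: fires at position(s) 3: dafastp
2. f -> v, p -> b, s -> z, t -> d / V _ V: fires at position(s) 3: davastp
surface: davastp

cell NUM=lu, RANK=ra, CASE=un:
underlying: op-ifas-k-p
1. e, i -> 0 / V _: no change
2. f -> v, p -> b, s -> z, t -> d / V _ V: fires at position(s) 2, 4: obivaskp
surface: obivaskp

cell NUM=ib, RANK=em, CASE=ta:
underlying: da-ifas-t-om
1. e, i -> 0 / V _: fires at position(s) 3: dafastom
2. f -> v, p -> b, s -> z, t -> d / V _ V: fires at position(s) 3: davastom
surface: davastom

cell NUM=lu, RANK=em, CASE=un:
underlying: op-ifas-t-p
1. e, i -> 0 / V _: no change
2. f -> v, p -> b, s -> z, t -> d / V _ V: fires at position(s) 2, 4: obivastp
surface: obivastp


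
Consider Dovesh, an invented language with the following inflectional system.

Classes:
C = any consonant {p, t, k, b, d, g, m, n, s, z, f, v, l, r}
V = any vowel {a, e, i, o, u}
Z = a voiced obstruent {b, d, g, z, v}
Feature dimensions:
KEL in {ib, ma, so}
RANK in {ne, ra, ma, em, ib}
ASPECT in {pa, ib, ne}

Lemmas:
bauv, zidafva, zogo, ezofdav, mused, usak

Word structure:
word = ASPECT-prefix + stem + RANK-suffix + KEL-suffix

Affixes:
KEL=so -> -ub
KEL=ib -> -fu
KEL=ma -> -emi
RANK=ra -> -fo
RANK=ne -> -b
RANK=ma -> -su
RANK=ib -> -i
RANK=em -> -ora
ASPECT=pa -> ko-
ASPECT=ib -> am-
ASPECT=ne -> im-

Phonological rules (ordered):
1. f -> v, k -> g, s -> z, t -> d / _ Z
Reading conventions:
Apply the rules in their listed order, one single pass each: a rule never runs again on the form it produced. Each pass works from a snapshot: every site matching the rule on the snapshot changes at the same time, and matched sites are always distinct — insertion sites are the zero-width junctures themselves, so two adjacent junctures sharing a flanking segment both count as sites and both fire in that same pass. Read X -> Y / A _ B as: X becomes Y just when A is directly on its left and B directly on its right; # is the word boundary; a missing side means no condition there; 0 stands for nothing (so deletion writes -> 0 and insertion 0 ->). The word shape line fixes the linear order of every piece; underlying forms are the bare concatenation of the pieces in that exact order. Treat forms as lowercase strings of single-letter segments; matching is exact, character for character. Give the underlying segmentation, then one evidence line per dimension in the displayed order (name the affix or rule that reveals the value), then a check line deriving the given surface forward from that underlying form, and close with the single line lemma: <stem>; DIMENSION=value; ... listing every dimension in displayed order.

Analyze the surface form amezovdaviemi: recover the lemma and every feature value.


underlying: am-ezofdav-i-emi
KEL=ma - signalled by the affix -emi
RANK=ib - signalled by the affix -i
ASPECT=ib - signalled by the affix am-
check: amezofdaviemi -> amezovdaviemi
lemma: ezofdav; KEL=ma; RANK=ib; ASPECT=ib


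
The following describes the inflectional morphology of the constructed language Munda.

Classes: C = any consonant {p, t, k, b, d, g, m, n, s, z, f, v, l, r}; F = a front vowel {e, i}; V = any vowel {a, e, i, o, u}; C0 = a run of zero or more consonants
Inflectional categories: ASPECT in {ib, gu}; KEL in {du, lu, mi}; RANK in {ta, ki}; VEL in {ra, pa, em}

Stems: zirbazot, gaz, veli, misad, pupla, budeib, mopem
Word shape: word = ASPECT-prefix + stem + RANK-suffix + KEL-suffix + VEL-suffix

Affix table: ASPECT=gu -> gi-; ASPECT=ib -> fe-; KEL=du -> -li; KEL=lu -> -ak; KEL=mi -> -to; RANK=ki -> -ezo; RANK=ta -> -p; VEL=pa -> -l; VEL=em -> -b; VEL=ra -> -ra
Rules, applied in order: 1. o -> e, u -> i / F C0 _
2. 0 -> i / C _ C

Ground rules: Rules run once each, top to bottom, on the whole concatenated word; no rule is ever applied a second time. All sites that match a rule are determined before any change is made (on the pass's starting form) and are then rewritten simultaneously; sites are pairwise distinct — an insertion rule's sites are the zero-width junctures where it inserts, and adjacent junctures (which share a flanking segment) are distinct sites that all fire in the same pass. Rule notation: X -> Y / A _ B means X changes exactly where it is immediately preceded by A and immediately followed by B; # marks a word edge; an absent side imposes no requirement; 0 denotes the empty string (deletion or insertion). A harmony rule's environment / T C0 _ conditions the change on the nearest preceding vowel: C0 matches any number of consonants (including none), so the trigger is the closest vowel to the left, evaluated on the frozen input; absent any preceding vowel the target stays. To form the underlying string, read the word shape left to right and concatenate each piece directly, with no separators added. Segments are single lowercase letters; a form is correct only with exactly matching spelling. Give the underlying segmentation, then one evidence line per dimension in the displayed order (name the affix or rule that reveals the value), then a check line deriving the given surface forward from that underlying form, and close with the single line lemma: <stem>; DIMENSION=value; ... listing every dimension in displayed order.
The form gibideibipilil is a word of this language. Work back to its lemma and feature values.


underlying: gi-budeib-p-li-l
ASPECT=gu - signalled by the affix gi-
KEL=du - signalled by the affix -li
RANK=ta - signalled by the affix -p
VEL=pa - signalled by the affix -l
check: gibudeibplil -> gibideibplil -> gibideibipilil
lemma: budeib; ASPECT=gu; KEL=du; RANK=ta; VEL=pa
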